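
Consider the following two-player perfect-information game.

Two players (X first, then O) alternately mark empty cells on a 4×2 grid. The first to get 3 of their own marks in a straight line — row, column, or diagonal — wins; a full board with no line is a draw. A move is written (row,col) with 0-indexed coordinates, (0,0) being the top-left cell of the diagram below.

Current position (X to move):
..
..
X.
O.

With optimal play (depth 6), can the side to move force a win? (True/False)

X winning at [../../X./O.]: False

[../../X./O.] X move#1: (0,0):+0/X./../X./O.*, (0,1):+0/.X/../X./O., (1,0):+0/../X./X./O., (1,1):+0/../.X/X./O., (2,1):+0/../../XX/O., (3,1):+0/../../X./OX
[X./../X./O.] O move#2: (0,1):-1/XO/../X./O., (1,0):+0/X./O./X./O.*, (1,1):-1/X./.O/X./O., (2,1):-1/X./../XO/O., (3,1):-1/X./../X./OO
[X./O./X./O.] X move#3: (0,1):+0/XX/O./X./O.*, (1,1):+0/X./OX/X./O., (2,1):+0/X./O./XX/O., (3,1):+0/X./O./X./OX
[XX/O./X./O.] O move#4: (1,1):+0/XX/OO/X./O.*, (2,1):+0/XX/O./XO/O., (3,1):+0/XX/O./X./OO
[XX/OO/X./O.] X move#5: (2,1):+0/XX/OO/XX/O.*, (3,1):+0/XX/OO/X./OX
[XX/OO/XX/O.] O move#6: (3,1):+0/XX/OO/XX/OO*
[XX/OO/XX/OO] end (terminal +0, X#7); searched ../../X./O. to 6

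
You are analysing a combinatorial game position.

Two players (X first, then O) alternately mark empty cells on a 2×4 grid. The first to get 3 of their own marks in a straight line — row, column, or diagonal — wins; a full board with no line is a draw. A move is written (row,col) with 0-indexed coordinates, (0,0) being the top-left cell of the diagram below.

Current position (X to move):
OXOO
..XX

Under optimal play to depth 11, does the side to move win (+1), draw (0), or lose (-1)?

value(OXOO/..XX, X) = +1

[OXOO/..XX] X move#1: (1,0):+0/OXOO/X.XX, (1,1):+1/OXOO/.XXX*
[OXOO/.XXX] end (terminal -1, O#2); searched OXOO/..XX to 11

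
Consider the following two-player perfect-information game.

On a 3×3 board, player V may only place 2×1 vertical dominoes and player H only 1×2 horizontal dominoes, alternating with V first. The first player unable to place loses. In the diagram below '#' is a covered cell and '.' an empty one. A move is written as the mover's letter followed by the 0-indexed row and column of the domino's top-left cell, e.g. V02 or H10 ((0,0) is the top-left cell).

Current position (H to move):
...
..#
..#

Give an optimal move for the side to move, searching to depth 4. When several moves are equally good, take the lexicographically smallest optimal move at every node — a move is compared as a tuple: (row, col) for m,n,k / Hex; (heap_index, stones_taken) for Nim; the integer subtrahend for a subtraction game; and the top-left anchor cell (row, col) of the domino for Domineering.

H's best at [.../..#/..#]: H10

[.../..#/..#] H move#1: H00:-1/##./..#/..#, H01:-1/.##/..#/..#, H10:+1/.../###/..#*, H20:-1/.../..#/###
[.../###/..#] end (terminal -1, V#2); searched .../..#/..# to 4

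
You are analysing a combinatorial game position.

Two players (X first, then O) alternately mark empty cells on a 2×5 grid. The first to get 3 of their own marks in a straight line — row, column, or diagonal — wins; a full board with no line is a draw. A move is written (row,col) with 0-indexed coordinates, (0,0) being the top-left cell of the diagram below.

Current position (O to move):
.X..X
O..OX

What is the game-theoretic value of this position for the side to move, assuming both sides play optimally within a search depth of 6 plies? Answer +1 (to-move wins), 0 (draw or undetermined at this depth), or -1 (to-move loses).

[.X..X/O..OX] O move#1: (0,0):+0/OX..X/O..OX*, (0,2):+0/.XO.X/O..OX, (0,3):+0/.X.OX/O..OX, (1,1):+0/.X..X/OO.OX, (1,2):+0/.X..X/O.OOX
[OX..X/O..OX] X move#2: (0,2):+0/OXX.X/O..OX*, (0,3):+0/OX.XX/O..OX, (1,1):+0/OX..X/OX.OX, (1,2):+0/OX..X/O.XOX
[OXX.X/O..OX] O move#3: (0,3):+0/OXXOX/O..OX*, (1,1):-1/OXX.X/OO.OX, (1,2):-1/OXX.X/O.OOX
[OXXOX/O..OX] X move#4: (1,1):+0/OXXOX/OX.OX*, (1,2):+0/OXXOX/O.XOX
[OXXOX/OX.OX] O move#5: (1,2):+0/OXXOX/OXOOX*
[OXXOX/OXOOX] end (terminal +0, X#6); searched .X..X/O..OX to 6

value(.X..X/O..OX, O) = 0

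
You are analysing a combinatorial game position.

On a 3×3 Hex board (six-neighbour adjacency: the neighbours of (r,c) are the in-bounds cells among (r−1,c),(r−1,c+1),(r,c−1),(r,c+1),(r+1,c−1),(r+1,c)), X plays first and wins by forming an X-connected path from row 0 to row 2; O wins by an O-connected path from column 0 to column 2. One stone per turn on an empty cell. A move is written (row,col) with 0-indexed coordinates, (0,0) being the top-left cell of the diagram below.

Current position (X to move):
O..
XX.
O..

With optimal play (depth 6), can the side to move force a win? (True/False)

X winning at [O../XX./O..]: True

p1 X@[O../XX./O..]: (0,1)[OX./XX./O..]-1 (0,2)[O.X/XX./O..]-1 (1,2)[O../XXX/O..]+1* (2,1)[O../XX./OX.]+1 (2,2)[O../XX./O.X]+1
p2 O@[O../XXX/O..]: (0,1)[OO./XXX/O..]-1* (0,2)[O.O/XXX/O..]-1 (2,1)[O../XXX/OO.]-1 (2,2)[O../XXX/O.O]-1
p3 X@[OO./XXX/O..]: (0,2)[OOX/XXX/O..]+1* (2,1)[OO./XXX/OX.]-1 (2,2)[OO./XXX/O.X]-1
p4 O@[OOX/XXX/O..]: (2,1)[OOX/XXX/OO.]-1* (2,2)[OOX/XXX/O.O]-1
p5 X@[OOX/XXX/OO.]: (2,2)[OOX/XXX/OOX]+1*
p6 O@[OOX/XXX/OOX] terminal -1; root [O../XX./O..] d6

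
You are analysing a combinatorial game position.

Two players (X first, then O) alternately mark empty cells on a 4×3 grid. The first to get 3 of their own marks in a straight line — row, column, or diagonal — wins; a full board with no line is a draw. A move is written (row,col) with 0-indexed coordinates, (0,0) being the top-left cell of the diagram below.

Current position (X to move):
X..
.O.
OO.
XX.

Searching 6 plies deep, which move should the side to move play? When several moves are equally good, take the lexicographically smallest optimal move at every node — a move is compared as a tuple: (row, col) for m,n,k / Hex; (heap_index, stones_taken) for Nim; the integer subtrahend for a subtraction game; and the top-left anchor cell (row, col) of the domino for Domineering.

X's best at [X../.O./OO./XX.]: (3,2)

ply 1, X at X../.O./OO./XX. | (0,1)=-1→XX./.O./OO./XX.; (0,2)=-1→X.X/.O./OO./XX.; (1,0)=-1→X../XO./OO./XX.; (1,2)=-1→X../.OX/OO./XX.; (2,2)=-1→X../.O./OOX/XX.; (3,2)=+1→X../.O./OO./XXX*
ply 2: X../.O./OO./XXX is terminal -1 (O); from X../.O./OO./XX. depth 6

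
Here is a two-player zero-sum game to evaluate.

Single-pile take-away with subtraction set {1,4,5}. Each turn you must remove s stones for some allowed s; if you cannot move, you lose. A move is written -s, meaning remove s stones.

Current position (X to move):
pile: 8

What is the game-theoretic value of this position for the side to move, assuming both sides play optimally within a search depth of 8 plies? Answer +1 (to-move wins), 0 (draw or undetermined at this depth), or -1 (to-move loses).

ply 1, X at 8 | -1=-1→7*; -4=-1→4; -5=-1→3
ply 2, O at 7 | -1=-1→6; -4=-1→3; -5=+1→2*
ply 3, X at 2 | -1=-1→1*
ply 4, O at 1 | -1=+1→0*
ply 5: 0 is terminal -1 (X); from 8 depth 8

value(8, X) = -1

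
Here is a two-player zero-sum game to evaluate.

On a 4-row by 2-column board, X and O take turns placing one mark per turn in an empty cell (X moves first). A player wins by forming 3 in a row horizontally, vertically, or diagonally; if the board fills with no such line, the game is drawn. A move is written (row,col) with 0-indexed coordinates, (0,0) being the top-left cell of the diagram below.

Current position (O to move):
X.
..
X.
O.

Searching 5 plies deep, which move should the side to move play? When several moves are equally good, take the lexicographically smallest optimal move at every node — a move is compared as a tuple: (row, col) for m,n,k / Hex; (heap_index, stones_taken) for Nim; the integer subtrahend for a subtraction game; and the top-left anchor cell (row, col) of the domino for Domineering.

p1 O@[X./../X./O.]: (0,1)[XO/../X./O.]-1 (1,0)[X./O./X./O.]+0* (1,1)[X./.O/X./O.]-1 (2,1)[X./../XO/O.]-1 (3,1)[X./../X./OO]-1
p2 X@[X./O./X./O.]: (0,1)[XX/O./X./O.]+0* (1,1)[X./OX/X./O.]+0 (2,1)[X./O./XX/O.]+0 (3,1)[X./O./X./OX]+0
p3 O@[XX/O./X./O.]: (1,1)[XX/OO/X./O.]+0* (2,1)[XX/O./XO/O.]+0 (3,1)[XX/O./X./OO]+0
p4 X@[XX/OO/X./O.]: (2,1)[XX/OO/XX/O.]+0* (3,1)[XX/OO/X./OX]+0
p5 O@[XX/OO/XX/O.]: (3,1)[XX/OO/XX/OO]+0*
p6 X@[XX/OO/XX/OO] terminal +0; root [X./../X./O.] d5

O's best at [X./../X./O.]: (1,0)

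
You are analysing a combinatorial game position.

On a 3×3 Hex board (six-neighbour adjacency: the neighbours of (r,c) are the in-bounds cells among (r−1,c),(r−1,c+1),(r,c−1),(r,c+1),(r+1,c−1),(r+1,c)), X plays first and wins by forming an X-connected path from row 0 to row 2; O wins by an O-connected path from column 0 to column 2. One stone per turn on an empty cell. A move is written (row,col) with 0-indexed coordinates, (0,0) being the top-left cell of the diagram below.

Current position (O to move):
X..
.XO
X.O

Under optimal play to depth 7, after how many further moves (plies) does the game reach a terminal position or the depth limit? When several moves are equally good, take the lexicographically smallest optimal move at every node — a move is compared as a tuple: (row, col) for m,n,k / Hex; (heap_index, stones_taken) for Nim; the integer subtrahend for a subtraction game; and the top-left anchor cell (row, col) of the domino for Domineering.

PV length from [X../.XO/X.O]: 2 plies

p1 O@[X../.XO/X.O]: (0,1)[XO./.XO/X.O]-1* (0,2)[X.O/.XO/X.O]-1 (1,0)[X../OXO/X.O]-1 (2,1)[X../.XO/XOO]-1
p2 X@[XO./.XO/X.O]: (0,2)[XOX/.XO/X.O]+1* (1,0)[XO./XXO/X.O]+1 (2,1)[XO./.XO/XXO]+1
p3 O@[XOX/.XO/X.O] terminal -1; root [X../.XO/X.O] d7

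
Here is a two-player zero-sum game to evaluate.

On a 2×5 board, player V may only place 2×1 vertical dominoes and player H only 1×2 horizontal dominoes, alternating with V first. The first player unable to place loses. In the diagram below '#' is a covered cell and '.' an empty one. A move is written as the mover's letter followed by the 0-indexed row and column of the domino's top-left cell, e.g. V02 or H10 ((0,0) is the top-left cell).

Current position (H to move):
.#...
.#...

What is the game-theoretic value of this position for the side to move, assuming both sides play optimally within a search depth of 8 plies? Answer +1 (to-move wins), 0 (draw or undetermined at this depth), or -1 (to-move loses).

value(.#.../.#..., H) = -1

p1 H@[.#.../.#...]: H02[.###./.#...]-1* H03[.#.##/.#...]-1 H12[.#.../.###.]-1 H13[.#.../.#.##]-1
p2 V@[.###./.#...]: V00[####./##...]-1 V04[.####/.#..#]+1*
p3 H@[.####/.#..#]: H12[.####/.####]-1*
p4 V@[.####/.####]: V00[#####/#####]+1*
p5 H@[#####/#####] terminal -1; root [.#.../.#...] d8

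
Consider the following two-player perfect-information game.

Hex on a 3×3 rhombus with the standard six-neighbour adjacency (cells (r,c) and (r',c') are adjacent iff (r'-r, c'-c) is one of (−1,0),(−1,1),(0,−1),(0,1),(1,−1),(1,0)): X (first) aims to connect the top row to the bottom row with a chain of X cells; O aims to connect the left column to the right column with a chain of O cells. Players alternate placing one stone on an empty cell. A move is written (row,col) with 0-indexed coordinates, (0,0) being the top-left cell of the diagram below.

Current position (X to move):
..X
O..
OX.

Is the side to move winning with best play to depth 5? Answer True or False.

X winning at [..X/O../OX.]: True

p1 X@[..X/O../OX.]: (0,0)[X.X/O../OX.]+1* (0,1)[.XX/O../OX.]+1 (1,1)[..X/OX./OX.]+1 (1,2)[..X/O.X/OX.]+1 (2,2)[..X/O../OXX]+1
p2 O@[X.X/O../OX.]: (0,1)[XOX/O../OX.]-1* (1,1)[X.X/OO./OX.]-1 (1,2)[X.X/O.O/OX.]-1 (2,2)[X.X/O../OXO]-1
p3 X@[XOX/O../OX.]: (1,1)[XOX/OX./OX.]+1* (1,2)[XOX/O.X/OX.]+1 (2,2)[XOX/O../OXX]+1
p4 O@[XOX/OX./OX.] terminal -1; root [..X/O../OX.] d5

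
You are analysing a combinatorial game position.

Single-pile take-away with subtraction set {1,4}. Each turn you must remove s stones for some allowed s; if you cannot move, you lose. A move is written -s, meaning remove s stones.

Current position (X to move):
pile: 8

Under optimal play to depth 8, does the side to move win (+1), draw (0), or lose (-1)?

[8] X move#1: -1:+1/7*, -4:-1/4
[7] O move#2: -1:-1/6*, -4:-1/3
[6] X move#3: -1:+1/5*, -4:+1/2
[5] O move#4: -1:-1/4*, -4:-1/1
[4] X move#5: -1:-1/3, -4:+1/0*
[0] end (terminal -1, O#6); searched 8 to 8

value(8, X) = +1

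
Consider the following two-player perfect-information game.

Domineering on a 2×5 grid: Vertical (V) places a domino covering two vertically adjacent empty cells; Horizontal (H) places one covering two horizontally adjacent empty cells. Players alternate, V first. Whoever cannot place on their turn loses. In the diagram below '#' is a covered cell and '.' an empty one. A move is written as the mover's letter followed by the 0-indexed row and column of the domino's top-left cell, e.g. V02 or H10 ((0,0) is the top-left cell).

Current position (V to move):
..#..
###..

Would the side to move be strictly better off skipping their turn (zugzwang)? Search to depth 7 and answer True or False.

ply 1, V at ..#../###.. | V03=+1→..##./####.*; V04=+1→..#.#/###.#
ply 2, H at ..##./####. | H00=-1→####./####.*
ply 3, V at ####./####. | V04=+1→#####/#####*
ply 4: #####/##### is terminal -1 (H); from ..#../###.. depth 7
if V skipped the turn, H would face:
~ ply 1, H at ..#../###.. | H00=-1→###../###..; H03=+1→..###/###..*; H13=+1→..#../#####
~ ply 2: ..###/###.. is terminal -1 (V); from ..#../###.. depth 7
compare (V): move=+1 vs pass=-1

zugzwang(..#../###.., V) = False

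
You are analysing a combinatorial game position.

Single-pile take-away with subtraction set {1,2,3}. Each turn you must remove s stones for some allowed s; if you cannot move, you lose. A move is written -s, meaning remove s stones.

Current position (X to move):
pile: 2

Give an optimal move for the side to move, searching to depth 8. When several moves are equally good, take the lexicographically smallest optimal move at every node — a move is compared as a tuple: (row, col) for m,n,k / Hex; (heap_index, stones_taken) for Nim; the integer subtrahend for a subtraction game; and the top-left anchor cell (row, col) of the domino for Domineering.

X's best at [2]: -2

p1 X@[2]: -1[1]-1 -2[0]+1*
p2 O@[0] terminal -1; root [2] d8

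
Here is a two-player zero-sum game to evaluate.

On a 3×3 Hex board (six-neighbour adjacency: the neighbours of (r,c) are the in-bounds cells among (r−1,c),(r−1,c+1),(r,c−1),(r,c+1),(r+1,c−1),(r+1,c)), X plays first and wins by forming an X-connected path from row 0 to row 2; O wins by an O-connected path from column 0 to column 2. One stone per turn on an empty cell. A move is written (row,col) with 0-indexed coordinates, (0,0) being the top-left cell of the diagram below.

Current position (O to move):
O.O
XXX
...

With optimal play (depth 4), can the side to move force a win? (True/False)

[O.O/XXX/...] O move#1: (0,1):+1/OOO/XXX/...*, (2,0):-1/O.O/XXX/O.., (2,1):-1/O.O/XXX/.O., (2,2):-1/O.O/XXX/..O
[OOO/XXX/...] end (terminal -1, X#2); searched O.O/XXX/... to 4

O winning at [O.O/XXX/...]: True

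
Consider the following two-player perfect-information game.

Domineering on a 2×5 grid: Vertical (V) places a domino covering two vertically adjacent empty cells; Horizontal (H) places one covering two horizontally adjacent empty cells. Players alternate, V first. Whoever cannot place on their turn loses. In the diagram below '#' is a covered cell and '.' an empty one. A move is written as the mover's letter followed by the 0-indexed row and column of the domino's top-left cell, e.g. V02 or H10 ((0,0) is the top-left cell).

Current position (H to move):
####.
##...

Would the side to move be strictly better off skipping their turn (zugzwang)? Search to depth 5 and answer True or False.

p1 H@[####./##...]: H12[####./####.]-1 H13[####./##.##]+1*
p2 V@[####./##.##] terminal -1; root [####./##...] d5
suppose H passes — search the same position with V to move:
pass> p1 V@[####./##...]: V04[#####/##..#]-1*
pass> p2 H@[#####/##..#]: H12[#####/#####]+1*
pass> p3 V@[#####/#####] terminal -1; root [####./##...] d5
for H: play +1, pass +1

zugzwang(####./##..., H) = False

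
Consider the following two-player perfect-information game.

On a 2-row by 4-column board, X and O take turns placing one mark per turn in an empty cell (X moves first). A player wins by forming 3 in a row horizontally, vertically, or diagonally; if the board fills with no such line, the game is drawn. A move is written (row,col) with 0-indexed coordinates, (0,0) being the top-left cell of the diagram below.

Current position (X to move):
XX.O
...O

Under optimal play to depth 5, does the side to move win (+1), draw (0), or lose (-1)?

[XX.O/...O] X move#1: (0,2):+1/XXXO/...O*, (1,0):+0/XX.O/X..O, (1,1):+0/XX.O/.X.O, (1,2):+0/XX.O/..XO
[XXXO/...O] end (terminal -1, O#2); searched XX.O/...O to 5

value(XX.O/...O, X) = +1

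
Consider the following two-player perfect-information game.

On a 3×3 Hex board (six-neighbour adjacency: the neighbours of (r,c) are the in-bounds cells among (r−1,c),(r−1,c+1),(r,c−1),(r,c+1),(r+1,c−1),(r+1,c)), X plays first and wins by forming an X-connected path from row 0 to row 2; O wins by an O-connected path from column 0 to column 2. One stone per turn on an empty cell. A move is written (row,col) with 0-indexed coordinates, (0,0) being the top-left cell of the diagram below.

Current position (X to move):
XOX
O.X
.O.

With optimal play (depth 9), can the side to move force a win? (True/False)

[XOX/O.X/.O.] X move#1: (1,1):+1/XOX/OXX/.O.*, (2,0):+1/XOX/O.X/XO., (2,2):+1/XOX/O.X/.OX
[XOX/OXX/.O.] O move#2: (2,0):-1/XOX/OXX/OO.*, (2,2):-1/XOX/OXX/.OO
[XOX/OXX/OO.] X move#3: (2,2):+1/XOX/OXX/OOX*
[XOX/OXX/OOX] end (terminal -1, O#4); searched XOX/O.X/.O. to 9

X winning at [XOX/O.X/.O.]: True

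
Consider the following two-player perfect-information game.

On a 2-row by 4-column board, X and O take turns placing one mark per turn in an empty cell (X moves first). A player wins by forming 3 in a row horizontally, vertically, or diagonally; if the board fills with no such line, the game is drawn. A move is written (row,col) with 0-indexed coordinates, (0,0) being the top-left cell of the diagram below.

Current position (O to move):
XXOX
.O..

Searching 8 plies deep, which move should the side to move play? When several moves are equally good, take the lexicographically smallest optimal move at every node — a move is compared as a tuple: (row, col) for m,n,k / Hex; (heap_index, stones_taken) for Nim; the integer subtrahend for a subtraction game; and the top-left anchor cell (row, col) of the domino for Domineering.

[XXOX/.O..] O move#1: (1,0):+0/XXOX/OO.., (1,2):+1/XXOX/.OO.*, (1,3):+0/XXOX/.O.O
[XXOX/.OO.] X move#2: (1,0):-1/XXOX/XOO.*, (1,3):-1/XXOX/.OOX
[XXOX/XOO.] O move#3: (1,3):+1/XXOX/XOOO*
[XXOX/XOOO] end (terminal -1, X#4); searched XXOX/.O.. to 8

O's best at [XXOX/.O..]: (1,2)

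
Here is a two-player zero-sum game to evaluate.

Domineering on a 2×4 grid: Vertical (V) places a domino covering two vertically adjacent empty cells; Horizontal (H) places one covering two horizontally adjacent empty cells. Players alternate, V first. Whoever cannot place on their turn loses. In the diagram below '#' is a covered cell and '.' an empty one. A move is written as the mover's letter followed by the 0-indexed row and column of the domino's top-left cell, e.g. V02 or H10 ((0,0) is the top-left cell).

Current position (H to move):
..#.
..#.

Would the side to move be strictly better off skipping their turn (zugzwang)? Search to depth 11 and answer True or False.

zugzwang(..#./..#., H) = False

[..#./..#.] H move#1: H00:+1/###./..#.*, H10:+1/..#./###.
[###./..#.] V move#2: V03:-1/####/..##*
[####/..##] H move#3: H10:+1/####/####*
[####/####] end (terminal -1, V#4); searched ..#./..#. to 11
pass branch (V moves first from the same position):
  | [..#./..#.] V move#1: V00:+1/#.#./#.#.*, V01:+1/.##./.##., V03:-1/..##/..##
  | [#.#./#.#.] end (terminal -1, H#2); searched ..#./..#. to 11
H moving scores +1; H passing scores -1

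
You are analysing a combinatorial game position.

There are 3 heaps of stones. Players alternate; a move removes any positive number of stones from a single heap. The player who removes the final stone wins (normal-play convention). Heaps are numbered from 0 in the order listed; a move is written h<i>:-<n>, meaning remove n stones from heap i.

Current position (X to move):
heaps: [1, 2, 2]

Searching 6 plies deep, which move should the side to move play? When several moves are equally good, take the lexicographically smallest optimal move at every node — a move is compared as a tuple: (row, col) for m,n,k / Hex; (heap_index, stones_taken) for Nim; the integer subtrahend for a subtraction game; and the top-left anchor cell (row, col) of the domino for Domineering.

X's best at [(1,2,2)]: h0:-1

p1 X@[(1,2,2)]: h0:-1[(0,2,2)]+1* h1:-1[(1,1,2)]-1 h1:-2[(1,0,2)]-1 h2:-1[(1,2,1)]-1 h2:-2[(1,2,0)]-1
p2 O@[(0,2,2)]: h1:-1[(0,1,2)]-1* h1:-2[(0,0,2)]-1 h2:-1[(0,2,1)]-1 h2:-2[(0,2,0)]-1
p3 X@[(0,1,2)]: h1:-1[(0,0,2)]-1 h2:-1[(0,1,1)]+1* h2:-2[(0,1,0)]-1
p4 O@[(0,1,1)]: h1:-1[(0,0,1)]-1* h2:-1[(0,1,0)]-1
p5 X@[(0,0,1)]: h2:-1[(0,0,0)]+1*
p6 O@[(0,0,0)] terminal -1; root [(1,2,2)] d6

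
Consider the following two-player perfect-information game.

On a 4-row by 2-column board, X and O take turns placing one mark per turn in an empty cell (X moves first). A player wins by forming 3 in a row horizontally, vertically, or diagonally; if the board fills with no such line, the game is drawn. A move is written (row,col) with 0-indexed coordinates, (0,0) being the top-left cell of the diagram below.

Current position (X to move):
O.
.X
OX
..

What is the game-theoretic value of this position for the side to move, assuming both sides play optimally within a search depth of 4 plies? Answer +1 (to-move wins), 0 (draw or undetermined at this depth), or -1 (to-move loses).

value(O./.X/OX/.., X) = +1

ply 1, X at O./.X/OX/.. | (0,1)=+1→OX/.X/OX/..*; (1,0)=+1→O./XX/OX/..; (3,0)=-1→O./.X/OX/X.; (3,1)=+1→O./.X/OX/.X
ply 2: OX/.X/OX/.. is terminal -1 (O); from O./.X/OX/.. depth 4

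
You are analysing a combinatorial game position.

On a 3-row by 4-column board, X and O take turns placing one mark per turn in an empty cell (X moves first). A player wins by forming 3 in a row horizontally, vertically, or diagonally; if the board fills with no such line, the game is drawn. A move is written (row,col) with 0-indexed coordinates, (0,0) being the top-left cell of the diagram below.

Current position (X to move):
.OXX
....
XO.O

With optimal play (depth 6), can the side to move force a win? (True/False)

X winning at [.OXX/..../XO.O]: True

[.OXX/..../XO.O] X move#1: (0,0):-1/XOXX/..../XO.O, (1,0):-1/.OXX/X.../XO.O, (1,1):+1/.OXX/.X../XO.O*, (1,2):-1/.OXX/..X./XO.O, (1,3):-1/.OXX/...X/XO.O, (2,2):-1/.OXX/..../XOXO
[.OXX/.X../XO.O] end (terminal -1, O#2); searched .OXX/..../XO.O to 6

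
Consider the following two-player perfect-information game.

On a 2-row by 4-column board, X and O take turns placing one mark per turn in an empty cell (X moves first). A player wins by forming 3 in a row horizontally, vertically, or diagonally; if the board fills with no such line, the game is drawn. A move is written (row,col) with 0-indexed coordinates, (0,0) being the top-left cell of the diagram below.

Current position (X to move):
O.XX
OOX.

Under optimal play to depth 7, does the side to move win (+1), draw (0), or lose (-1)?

value(O.XX/OOX., X) = +1

p1 X@[O.XX/OOX.]: (0,1)[OXXX/OOX.]+1* (1,3)[O.XX/OOXX]+0
p2 O@[OXXX/OOX.] terminal -1; root [O.XX/OOX.] d7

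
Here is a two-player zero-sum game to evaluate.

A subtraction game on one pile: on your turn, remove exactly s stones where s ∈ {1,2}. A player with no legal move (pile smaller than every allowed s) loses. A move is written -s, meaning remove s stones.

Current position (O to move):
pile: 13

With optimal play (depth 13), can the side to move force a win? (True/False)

O winning at [13]: True

[13] O move#1: -1:+1/12*, -2:-1/11
[12] X move#2: -1:-1/11*, -2:-1/10
[11] O move#3: -1:-1/10, -2:+1/9*
[9] X move#4: -1:-1/8*, -2:-1/7
[8] O move#5: -1:-1/7, -2:+1/6*
[6] X move#6: -1:-1/5*, -2:-1/4
[5] O move#7: -1:-1/4, -2:+1/3*
[3] X move#8: -1:-1/2*, -2:-1/1
[2] O move#9: -1:-1/1, -2:+1/0*
[0] end (terminal -1, X#10); searched 13 to 13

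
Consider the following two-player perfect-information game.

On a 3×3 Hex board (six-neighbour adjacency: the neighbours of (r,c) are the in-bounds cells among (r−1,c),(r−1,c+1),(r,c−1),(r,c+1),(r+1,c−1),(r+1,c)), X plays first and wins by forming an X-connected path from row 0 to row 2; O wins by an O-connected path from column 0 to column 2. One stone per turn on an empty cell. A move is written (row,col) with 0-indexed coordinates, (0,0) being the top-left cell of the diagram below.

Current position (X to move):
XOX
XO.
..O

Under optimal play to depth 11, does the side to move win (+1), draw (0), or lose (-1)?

ply 1, X at XOX/XO./..O | (1,2)=+1→XOX/XOX/..O*; (2,0)=+1→XOX/XO./X.O; (2,1)=+1→XOX/XO./.XO
ply 2, O at XOX/XOX/..O | (2,0)=-1→XOX/XOX/O.O*; (2,1)=-1→XOX/XOX/.OO
ply 3, X at XOX/XOX/O.O | (2,1)=+1→XOX/XOX/OXO*
ply 4: XOX/XOX/OXO is terminal -1 (O); from XOX/XO./..O depth 11

value(XOX/XO./..O, X) = +1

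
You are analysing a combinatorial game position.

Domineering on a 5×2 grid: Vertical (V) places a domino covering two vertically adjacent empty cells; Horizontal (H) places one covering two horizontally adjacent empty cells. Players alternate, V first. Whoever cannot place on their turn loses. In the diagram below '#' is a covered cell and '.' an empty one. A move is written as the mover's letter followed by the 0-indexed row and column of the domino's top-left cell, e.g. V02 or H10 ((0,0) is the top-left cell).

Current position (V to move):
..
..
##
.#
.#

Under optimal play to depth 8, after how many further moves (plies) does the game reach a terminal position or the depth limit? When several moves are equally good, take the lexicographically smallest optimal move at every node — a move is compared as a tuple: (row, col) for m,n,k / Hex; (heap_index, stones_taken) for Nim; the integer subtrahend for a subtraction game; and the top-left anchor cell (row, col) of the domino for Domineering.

PV length from [../../##/.#/.#]: 1 ply

ply 1, V at ../../##/.#/.# | V00=+1→#./#./##/.#/.#*; V01=+1→.#/.#/##/.#/.#; V30=-1→../../##/##/##
ply 2: #./#./##/.#/.# is terminal -1 (H); from ../../##/.#/.# depth 8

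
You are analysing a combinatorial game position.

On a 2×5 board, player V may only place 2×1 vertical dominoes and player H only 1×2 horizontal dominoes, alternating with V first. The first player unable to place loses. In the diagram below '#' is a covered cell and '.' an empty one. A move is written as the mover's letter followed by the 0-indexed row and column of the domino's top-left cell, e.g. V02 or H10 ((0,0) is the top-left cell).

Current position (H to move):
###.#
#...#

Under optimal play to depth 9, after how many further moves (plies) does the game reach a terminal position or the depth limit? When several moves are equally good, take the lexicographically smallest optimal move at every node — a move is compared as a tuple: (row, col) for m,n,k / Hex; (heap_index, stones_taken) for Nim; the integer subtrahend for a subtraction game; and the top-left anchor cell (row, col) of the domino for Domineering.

PV length from [###.#/#...#]: 1 ply

[###.#/#...#] H move#1: H11:-1/###.#/###.#, H12:+1/###.#/#.###*
[###.#/#.###] end (terminal -1, V#2); searched ###.#/#...# to 9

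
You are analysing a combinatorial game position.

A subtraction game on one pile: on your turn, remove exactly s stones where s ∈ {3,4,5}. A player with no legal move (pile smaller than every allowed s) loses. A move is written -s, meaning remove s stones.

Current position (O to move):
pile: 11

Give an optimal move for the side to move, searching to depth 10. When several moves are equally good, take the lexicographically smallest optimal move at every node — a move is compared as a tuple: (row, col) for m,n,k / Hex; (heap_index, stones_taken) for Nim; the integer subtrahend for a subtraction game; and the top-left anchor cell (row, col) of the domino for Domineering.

ply 1, O at 11 | -3=+1→8*; -4=-1→7; -5=-1→6
ply 2, X at 8 | -3=-1→5*; -4=-1→4; -5=-1→3
ply 3, O at 5 | -3=+1→2*; -4=+1→1; -5=+1→0
ply 4: 2 is terminal -1 (X); from 11 depth 10

O's best at [11]: -3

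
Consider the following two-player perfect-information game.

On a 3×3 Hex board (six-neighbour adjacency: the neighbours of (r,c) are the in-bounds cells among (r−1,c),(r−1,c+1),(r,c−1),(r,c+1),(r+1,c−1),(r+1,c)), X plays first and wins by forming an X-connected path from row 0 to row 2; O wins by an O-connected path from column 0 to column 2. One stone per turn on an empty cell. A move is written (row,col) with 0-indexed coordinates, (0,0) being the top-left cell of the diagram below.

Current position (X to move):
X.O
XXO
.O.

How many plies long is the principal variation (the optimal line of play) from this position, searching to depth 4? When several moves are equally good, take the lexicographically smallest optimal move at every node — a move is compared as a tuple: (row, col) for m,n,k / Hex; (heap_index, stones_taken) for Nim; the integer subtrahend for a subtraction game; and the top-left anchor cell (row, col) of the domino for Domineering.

PV length from [X.O/XXO/.O.]: 1 ply

ply 1, X at X.O/XXO/.O. | (0,1)=-1→XXO/XXO/.O.; (2,0)=+1→X.O/XXO/XO.*; (2,2)=-1→X.O/XXO/.OX
ply 2: X.O/XXO/XO. is terminal -1 (O); from X.O/XXO/.O. depth 4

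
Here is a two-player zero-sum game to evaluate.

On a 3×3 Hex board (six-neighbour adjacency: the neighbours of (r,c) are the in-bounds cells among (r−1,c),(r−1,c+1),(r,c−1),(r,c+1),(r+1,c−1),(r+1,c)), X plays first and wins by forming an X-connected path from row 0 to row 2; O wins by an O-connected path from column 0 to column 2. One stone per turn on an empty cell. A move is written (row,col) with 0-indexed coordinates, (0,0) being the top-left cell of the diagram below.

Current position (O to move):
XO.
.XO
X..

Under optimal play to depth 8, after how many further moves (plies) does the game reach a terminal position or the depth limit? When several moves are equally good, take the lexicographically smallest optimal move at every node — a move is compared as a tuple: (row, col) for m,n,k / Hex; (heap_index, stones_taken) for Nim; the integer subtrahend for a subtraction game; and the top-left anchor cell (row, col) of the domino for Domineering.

ply 1, O at XO./.XO/X.. | (0,2)=-1→XOO/.XO/X..*; (1,0)=-1→XO./OXO/X..; (2,1)=-1→XO./.XO/XO.; (2,2)=-1→XO./.XO/X.O
ply 2, X at XOO/.XO/X.. | (1,0)=+1→XOO/XXO/X..*; (2,1)=-1→XOO/.XO/XX.; (2,2)=-1→XOO/.XO/X.X
ply 3: XOO/XXO/X.. is terminal -1 (O); from XO./.XO/X.. depth 8

PV length from [XO./.XO/X..]: 2 plies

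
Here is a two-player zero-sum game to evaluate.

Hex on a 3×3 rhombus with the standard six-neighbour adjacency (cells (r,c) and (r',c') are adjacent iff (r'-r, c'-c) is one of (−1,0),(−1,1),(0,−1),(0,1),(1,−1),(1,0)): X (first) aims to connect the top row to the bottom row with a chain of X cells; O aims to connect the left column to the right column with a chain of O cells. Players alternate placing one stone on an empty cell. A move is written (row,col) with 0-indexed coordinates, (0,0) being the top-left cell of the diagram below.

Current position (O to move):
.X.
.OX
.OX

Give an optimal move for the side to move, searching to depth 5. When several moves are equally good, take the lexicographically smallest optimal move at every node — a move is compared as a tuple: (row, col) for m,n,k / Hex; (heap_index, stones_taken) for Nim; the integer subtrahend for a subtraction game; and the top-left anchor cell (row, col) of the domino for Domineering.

ply 1, O at .X./.OX/.OX | (0,0)=-1→OX./.OX/.OX; (0,2)=+1→.XO/.OX/.OX*; (1,0)=-1→.X./OOX/.OX; (2,0)=-1→.X./.OX/OOX
ply 2, X at .XO/.OX/.OX | (0,0)=-1→XXO/.OX/.OX*; (1,0)=-1→.XO/XOX/.OX; (2,0)=-1→.XO/.OX/XOX
ply 3, O at XXO/.OX/.OX | (1,0)=+1→XXO/OOX/.OX*; (2,0)=+1→XXO/.OX/OOX
ply 4: XXO/OOX/.OX is terminal -1 (X); from .X./.OX/.OX depth 5

O's best at [.X./.OX/.OX]: (0,2)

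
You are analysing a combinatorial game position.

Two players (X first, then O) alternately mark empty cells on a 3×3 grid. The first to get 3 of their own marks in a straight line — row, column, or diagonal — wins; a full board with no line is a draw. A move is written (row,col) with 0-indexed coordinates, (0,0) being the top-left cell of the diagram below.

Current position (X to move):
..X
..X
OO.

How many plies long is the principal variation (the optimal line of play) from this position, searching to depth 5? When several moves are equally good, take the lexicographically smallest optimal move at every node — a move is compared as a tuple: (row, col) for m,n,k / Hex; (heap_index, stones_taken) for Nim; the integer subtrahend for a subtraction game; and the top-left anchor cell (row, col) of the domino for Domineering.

[..X/..X/OO.] X move#1: (0,0):-1/X.X/..X/OO., (0,1):-1/.XX/..X/OO., (1,0):-1/..X/X.X/OO., (1,1):-1/..X/.XX/OO., (2,2):+1/..X/..X/OOX*
[..X/..X/OOX] end (terminal -1, O#2); searched ..X/..X/OO. to 5

PV length from [..X/..X/OO.]: 1 ply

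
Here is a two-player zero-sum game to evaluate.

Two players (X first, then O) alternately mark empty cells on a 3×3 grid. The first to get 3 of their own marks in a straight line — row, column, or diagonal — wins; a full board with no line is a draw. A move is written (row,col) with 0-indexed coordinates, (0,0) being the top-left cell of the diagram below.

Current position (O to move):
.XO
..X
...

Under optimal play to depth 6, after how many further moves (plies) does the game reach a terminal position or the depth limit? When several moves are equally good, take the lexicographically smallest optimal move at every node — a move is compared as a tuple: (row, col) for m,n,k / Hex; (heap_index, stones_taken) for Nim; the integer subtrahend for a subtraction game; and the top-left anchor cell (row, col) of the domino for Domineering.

PV length from [.XO/..X/...]: 6 plies

ply 1, O at .XO/..X/... | (0,0)=-1→OXO/..X/...; (1,0)=+0→.XO/O.X/...*; (1,1)=+0→.XO/.OX/...; (2,0)=-1→.XO/..X/O..; (2,1)=+0→.XO/..X/.O.; (2,2)=-1→.XO/..X/..O
ply 2, X at .XO/O.X/... | (0,0)=+0→XXO/O.X/...*; (1,1)=+0→.XO/OXX/...; (2,0)=+0→.XO/O.X/X..; (2,1)=+0→.XO/O.X/.X.; (2,2)=-1→.XO/O.X/..X
ply 3, O at XXO/O.X/... | (1,1)=+0→XXO/OOX/...*; (2,0)=-1→XXO/O.X/O..; (2,1)=+0→XXO/O.X/.O.; (2,2)=+0→XXO/O.X/..O
ply 4, X at XXO/OOX/... | (2,0)=+0→XXO/OOX/X..*; (2,1)=-1→XXO/OOX/.X.; (2,2)=-1→XXO/OOX/..X
ply 5, O at XXO/OOX/X.. | (2,1)=+0→XXO/OOX/XO.*; (2,2)=+0→XXO/OOX/X.O
ply 6, X at XXO/OOX/XO. | (2,2)=+0→XXO/OOX/XOX*
ply 7: XXO/OOX/XOX is terminal +0 (O); from .XO/..X/... depth 6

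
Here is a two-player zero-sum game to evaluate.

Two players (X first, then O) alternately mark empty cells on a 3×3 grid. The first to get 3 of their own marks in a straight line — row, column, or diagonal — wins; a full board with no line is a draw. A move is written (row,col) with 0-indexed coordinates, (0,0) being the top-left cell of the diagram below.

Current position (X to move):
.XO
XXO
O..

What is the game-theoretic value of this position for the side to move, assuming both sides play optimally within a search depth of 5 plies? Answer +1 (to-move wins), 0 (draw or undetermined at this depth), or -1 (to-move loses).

p1 X@[.XO/XXO/O..]: (0,0)[XXO/XXO/O..]-1 (2,1)[.XO/XXO/OX.]+1* (2,2)[.XO/XXO/O.X]+1
p2 O@[.XO/XXO/OX.] terminal -1; root [.XO/XXO/O..] d5

value(.XO/XXO/O.., X) = +1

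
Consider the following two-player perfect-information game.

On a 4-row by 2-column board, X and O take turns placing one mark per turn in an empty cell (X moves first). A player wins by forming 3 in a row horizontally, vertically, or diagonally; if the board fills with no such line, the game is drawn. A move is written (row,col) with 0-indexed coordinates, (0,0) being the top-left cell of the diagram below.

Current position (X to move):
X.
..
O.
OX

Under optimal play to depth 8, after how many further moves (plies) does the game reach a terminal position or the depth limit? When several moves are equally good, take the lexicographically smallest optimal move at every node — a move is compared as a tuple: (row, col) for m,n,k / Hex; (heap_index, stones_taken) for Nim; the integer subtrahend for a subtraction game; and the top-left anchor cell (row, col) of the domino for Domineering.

PV length from [X./../O./OX]: 4 plies

p1 X@[X./../O./OX]: (0,1)[XX/../O./OX]-1 (1,0)[X./X./O./OX]+0* (1,1)[X./.X/O./OX]-1 (2,1)[X./../OX/OX]-1
p2 O@[X./X./O./OX]: (0,1)[XO/X./O./OX]+0* (1,1)[X./XO/O./OX]+0 (2,1)[X./X./OO/OX]+0
p3 X@[XO/X./O./OX]: (1,1)[XO/XX/O./OX]+0* (2,1)[XO/X./OX/OX]+0
p4 O@[XO/XX/O./OX]: (2,1)[XO/XX/OO/OX]+0*
p5 X@[XO/XX/OO/OX] terminal +0; root [X./../O./OX] d8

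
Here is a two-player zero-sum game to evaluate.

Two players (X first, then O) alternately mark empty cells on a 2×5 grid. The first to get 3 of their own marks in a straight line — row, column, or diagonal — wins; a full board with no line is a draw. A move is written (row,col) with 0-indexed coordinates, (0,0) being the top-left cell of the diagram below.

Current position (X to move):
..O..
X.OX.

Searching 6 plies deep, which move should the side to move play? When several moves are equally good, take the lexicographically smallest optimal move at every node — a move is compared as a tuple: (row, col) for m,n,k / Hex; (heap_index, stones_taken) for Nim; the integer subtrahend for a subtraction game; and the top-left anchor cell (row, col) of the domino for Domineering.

ply 1, X at ..O../X.OX. | (0,0)=-1→X.O../X.OX.; (0,1)=+0→.XO../X.OX.*; (0,3)=+0→..OX./X.OX.; (0,4)=-1→..O.X/X.OX.; (1,1)=-1→..O../XXOX.; (1,4)=-1→..O../X.OXX
ply 2, O at .XO../X.OX. | (0,0)=+0→OXO../X.OX.*; (0,3)=+0→.XOO./X.OX.; (0,4)=+0→.XO.O/X.OX.; (1,1)=+0→.XO../XOOX.; (1,4)=+0→.XO../X.OXO
ply 3, X at OXO../X.OX. | (0,3)=+0→OXOX./X.OX.*; (0,4)=+0→OXO.X/X.OX.; (1,1)=+0→OXO../XXOX.; (1,4)=+0→OXO../X.OXX
ply 4, O at OXOX./X.OX. | (0,4)=+0→OXOXO/X.OX.*; (1,1)=+0→OXOX./XOOX.; (1,4)=+0→OXOX./X.OXO
ply 5, X at OXOXO/X.OX. | (1,1)=+0→OXOXO/XXOX.*; (1,4)=+0→OXOXO/X.OXX
ply 6, O at OXOXO/XXOX. | (1,4)=+0→OXOXO/XXOXO*
ply 7: OXOXO/XXOXO is terminal +0 (X); from ..O../X.OX. depth 6

X's best at [..O../X.OX.]: (0,1)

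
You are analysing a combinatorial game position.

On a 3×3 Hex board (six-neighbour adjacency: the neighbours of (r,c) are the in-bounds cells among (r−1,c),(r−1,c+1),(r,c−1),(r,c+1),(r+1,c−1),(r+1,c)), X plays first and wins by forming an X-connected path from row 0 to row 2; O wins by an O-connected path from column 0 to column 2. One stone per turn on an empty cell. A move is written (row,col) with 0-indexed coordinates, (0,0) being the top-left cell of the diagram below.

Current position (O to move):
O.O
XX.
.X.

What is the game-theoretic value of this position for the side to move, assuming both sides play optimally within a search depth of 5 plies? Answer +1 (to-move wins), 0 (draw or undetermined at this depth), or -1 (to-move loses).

p1 O@[O.O/XX./.X.]: (0,1)[OOO/XX./.X.]+1* (1,2)[O.O/XXO/.X.]-1 (2,0)[O.O/XX./OX.]-1 (2,2)[O.O/XX./.XO]-1
p2 X@[OOO/XX./.X.] terminal -1; root [O.O/XX./.X.] d5

value(O.O/XX./.X., O) = +1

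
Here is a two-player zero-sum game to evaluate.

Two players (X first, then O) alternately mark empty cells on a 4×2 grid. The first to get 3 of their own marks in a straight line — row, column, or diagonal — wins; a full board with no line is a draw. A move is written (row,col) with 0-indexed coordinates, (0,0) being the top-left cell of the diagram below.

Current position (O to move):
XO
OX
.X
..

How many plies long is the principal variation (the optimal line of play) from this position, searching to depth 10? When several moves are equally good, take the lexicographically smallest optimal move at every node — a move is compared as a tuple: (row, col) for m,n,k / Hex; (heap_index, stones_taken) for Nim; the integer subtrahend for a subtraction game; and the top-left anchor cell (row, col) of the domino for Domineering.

[XO/OX/.X/..] O move#1: (2,0):-1/XO/OX/OX/.., (3,0):-1/XO/OX/.X/O., (3,1):+0/XO/OX/.X/.O*
[XO/OX/.X/.O] X move#2: (2,0):+0/XO/OX/XX/.O*, (3,0):+0/XO/OX/.X/XO
[XO/OX/XX/.O] O move#3: (3,0):+0/XO/OX/XX/OO*
[XO/OX/XX/OO] end (terminal +0, X#4); searched XO/OX/.X/.. to 10

PV length from [XO/OX/.X/..]: 3 plies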